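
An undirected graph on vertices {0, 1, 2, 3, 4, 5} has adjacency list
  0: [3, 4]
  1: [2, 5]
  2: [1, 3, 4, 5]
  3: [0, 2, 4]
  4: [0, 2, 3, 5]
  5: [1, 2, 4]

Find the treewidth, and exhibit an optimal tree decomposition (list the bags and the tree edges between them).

Treewidth 2.
One optimal decomposition is:
Bags: B1 = {0, 3, 4}  B2 = {2, 3, 4}  B3 = {2, 4, 5}  B4 = {1, 2, 5}
Tree: B1–B2, B2–B3, B3–B4

Each bag holds 3 vertices, so the decomposition has width 2, which upper-bounds the treewidth. For the lower bound, the 3 vertices {0, 3, 4} are pairwise adjacent, and any tree decomposition puts a clique entirely inside one bag — forcing width ≥ 2. Therefore the treewidth is 2.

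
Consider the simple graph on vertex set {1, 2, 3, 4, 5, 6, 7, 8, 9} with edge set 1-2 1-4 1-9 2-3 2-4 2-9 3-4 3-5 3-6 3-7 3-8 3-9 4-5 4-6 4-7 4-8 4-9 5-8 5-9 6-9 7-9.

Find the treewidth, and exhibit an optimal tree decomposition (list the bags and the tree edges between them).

Treewidth 3.
One optimal decomposition is:
Bags: B1 = {3, 4, 5, 9}  B2 = {3, 4, 7, 9}  B3 = {3, 4, 5, 8}  B4 = {2, 3, 4, 9}  B5 = {1, 2, 4, 9}  B6 = {3, 4, 6, 9}
Tree: B1–B2, B1–B3, B1–B4, B4–B5, B2–B6

Every bag has size at most 4, so the width is 4 − 1 = 3 and tw(G) ≤ 3. For the lower bound, the 4 vertices {1, 2, 4, 9} are pairwise adjacent, and any tree decomposition puts a clique entirely inside one bag — forcing width ≥ 3. The upper and lower bounds meet at 3, so that is the treewidth.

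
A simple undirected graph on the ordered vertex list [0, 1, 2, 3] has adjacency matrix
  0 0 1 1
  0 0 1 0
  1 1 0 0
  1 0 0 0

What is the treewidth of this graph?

1

A width-1 tree decomposition is:
Bags: B1 = {0, 2}  B2 = {0, 3}  B3 = {1, 2}
Tree: B1–B2, B1–B3
Each bag holds 2 vertices, so the decomposition has width 1, which upper-bounds the treewidth. G has an edge, so its treewidth is at least 1. Hence tw(G) = 1 exactly.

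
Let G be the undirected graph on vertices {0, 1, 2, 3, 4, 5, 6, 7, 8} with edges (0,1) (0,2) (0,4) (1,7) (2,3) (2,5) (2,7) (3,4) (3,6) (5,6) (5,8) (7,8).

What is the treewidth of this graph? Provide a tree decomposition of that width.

Treewidth 3.
One optimal decomposition is:
Bags: B1 = {0, 1, 3, 4}  B2 = {0, 1, 2, 3}  B3 = {1, 2, 3, 7}  B4 = {2, 3, 6, 7}  B5 = {2, 5, 6, 7}  B6 = {5, 6, 7, 8}
Tree: B1–B2, B2–B3, B3–B4, B4–B5, B5–B6

Each bag holds 4 vertices, so the decomposition has width 3, which upper-bounds the treewidth. For the lower bound: the 4 vertex sets {0,1,4}, {3}, {2}, {5,6,7,8} are disjoint, each induces a connected subgraph, and every pair is joined by at least one edge of G. Contracting each set to a single vertex therefore yields K_{4} as a minor, and since treewidth is minor-monotone, tw(G) ≥ tw(K_{4}) = 3. The upper and lower bounds meet at 3, so that is the treewidth.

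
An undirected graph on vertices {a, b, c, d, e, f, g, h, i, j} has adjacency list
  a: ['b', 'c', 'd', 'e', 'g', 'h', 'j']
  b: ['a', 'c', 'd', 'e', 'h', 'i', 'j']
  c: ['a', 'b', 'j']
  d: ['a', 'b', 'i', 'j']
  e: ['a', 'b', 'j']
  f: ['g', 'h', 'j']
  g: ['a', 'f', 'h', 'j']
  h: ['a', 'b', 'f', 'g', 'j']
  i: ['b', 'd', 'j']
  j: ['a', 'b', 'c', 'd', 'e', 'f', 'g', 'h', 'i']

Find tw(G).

A width-3 tree decomposition is:
Bags: B1 = {a, b, h, j}  B2 = {a, b, d, j}  B3 = {a, g, h, j}  B4 = {f, g, h, j}  B5 = {a, b, e, j}  B6 = {b, d, i, j}  B7 = {a, b, c, j}
Tree: B1–B2, B1–B3, B3–B4, B2–B5, B2–B6, B5–B7
The largest bag has 4 vertices, giving width 3; this decomposition certifies tw(G) ≤ 3. For the lower bound, the 4 vertices {a, g, h, j} are pairwise adjacent, and any tree decomposition puts a clique entirely inside one bag — forcing width ≥ 3. Therefore the treewidth is 3.

3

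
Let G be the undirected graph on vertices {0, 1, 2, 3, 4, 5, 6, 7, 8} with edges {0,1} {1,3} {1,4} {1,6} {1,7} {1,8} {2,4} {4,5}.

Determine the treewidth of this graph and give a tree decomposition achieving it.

Treewidth 1.
Bags: B1 = {2, 4}  B2 = {1, 4}  B3 = {4, 5}  B4 = {0, 1}  B5 = {1, 8}  B6 = {1, 7}  B7 = {1, 6}  B8 = {1, 3}
Tree: B1–B2, B1–B3, B2–B4, B4–B5, B4–B6, B4–B7, B2–B8

The largest bag has 2 vertices, giving width 1; this decomposition certifies tw(G) ≤ 1. Any graph with an edge has treewidth ≥ 1, and G has the edge 4–2. Hence tw(G) = 1 exactly.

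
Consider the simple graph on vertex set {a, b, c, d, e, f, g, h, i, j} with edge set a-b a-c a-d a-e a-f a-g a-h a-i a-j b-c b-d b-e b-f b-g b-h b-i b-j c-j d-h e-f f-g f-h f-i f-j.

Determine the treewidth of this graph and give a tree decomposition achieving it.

Treewidth 3.
One such decomposition:
Bags: B1 = {a, b, e, f}  B2 = {a, b, f, h}  B3 = {a, b, f, j}  B4 = {a, b, f, i}  B5 = {a, b, d, h}  B6 = {a, b, f, g}  B7 = {a, b, c, j}
Tree: B1–B2, B1–B3, B2–B4, B2–B5, B2–B6, B3–B7

Every bag has size at most 4, so the width is 4 − 1 = 3 and tw(G) ≤ 3. For the lower bound, the 4 vertices {a, b, d, h} are pairwise adjacent, and any tree decomposition puts a clique entirely inside one bag — forcing width ≥ 3. Therefore the treewidth is 3.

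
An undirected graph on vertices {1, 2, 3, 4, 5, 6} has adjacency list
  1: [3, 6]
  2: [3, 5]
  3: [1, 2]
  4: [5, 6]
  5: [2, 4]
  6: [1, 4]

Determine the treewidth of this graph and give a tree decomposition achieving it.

Treewidth 2.
One such decomposition:
Bags: B1 = {1, 4, 6}  B2 = {1, 4, 5}  B3 = {1, 2, 5}  B4 = {1, 2, 3}
Tree: B1–B2, B2–B3, B3–B4

Each bag holds 3 vertices, so the decomposition has width 2, which upper-bounds the treewidth. For the lower bound, G contains the cycle 1–6–4–5–2–3–1, so G is not a forest; only forests have treewidth ≤ 1, hence tw(G) ≥ 2. Therefore the treewidth is 2.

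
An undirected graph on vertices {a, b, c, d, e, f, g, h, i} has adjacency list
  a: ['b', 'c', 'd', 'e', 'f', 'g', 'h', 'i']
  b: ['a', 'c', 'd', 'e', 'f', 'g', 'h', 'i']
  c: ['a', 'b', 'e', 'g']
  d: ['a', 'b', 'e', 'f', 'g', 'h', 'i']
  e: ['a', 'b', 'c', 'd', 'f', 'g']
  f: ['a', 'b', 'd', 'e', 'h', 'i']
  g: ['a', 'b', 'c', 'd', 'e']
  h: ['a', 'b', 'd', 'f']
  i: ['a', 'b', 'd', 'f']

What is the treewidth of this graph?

A width-4 tree decomposition is:
Bags: B1 = {a, b, d, f, h}  B2 = {a, b, d, e, f}  B3 = {a, b, d, e, g}  B4 = {a, b, d, f, i}  B5 = {a, b, c, e, g}
Tree: B1–B2, B2–B3, B2–B4, B3–B5
Each bag holds 5 vertices, so the decomposition has width 4, which upper-bounds the treewidth. For the lower bound, the 5 vertices {a, b, d, e, g} are pairwise adjacent, and any tree decomposition puts a clique entirely inside one bag — forcing width ≥ 4. Therefore the treewidth is 4.

4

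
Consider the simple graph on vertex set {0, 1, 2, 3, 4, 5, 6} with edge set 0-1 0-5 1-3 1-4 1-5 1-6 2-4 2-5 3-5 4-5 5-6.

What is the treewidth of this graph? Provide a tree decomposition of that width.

The largest bag has 3 vertices, giving width 2; this decomposition certifies tw(G) ≤ 2. For the lower bound, the 3 vertices {0, 1, 5} are pairwise adjacent, and any tree decomposition puts a clique entirely inside one bag — forcing width ≥ 2. The upper and lower bounds meet at 2, so that is the treewidth.

Treewidth 2.
One optimal decomposition is:
Bags: B1 = {2, 4, 5}  B2 = {1, 4, 5}  B3 = {1, 5, 6}  B4 = {1, 3, 5}  B5 = {0, 1, 5}
Tree: B1–B2, B2–B3, B3–B4, B2–B5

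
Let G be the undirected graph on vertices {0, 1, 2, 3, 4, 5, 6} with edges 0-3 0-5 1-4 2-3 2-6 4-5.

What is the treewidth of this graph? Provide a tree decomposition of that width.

Treewidth 1.
One optimal decomposition is:
Bags: B1 = {2, 6}  B2 = {2, 3}  B3 = {0, 3}  B4 = {0, 5}  B5 = {4, 5}  B6 = {1, 4}
Tree: B1–B2, B2–B3, B3–B4, B4–B5, B5–B6

Every bag has size at most 2, so the width is 2 − 1 = 1 and tw(G) ≤ 1. Since G has at least one edge (e.g. 6–2), it is not an edgeless graph, so tw(G) ≥ 1. Combining the bounds, tw(G) = 1.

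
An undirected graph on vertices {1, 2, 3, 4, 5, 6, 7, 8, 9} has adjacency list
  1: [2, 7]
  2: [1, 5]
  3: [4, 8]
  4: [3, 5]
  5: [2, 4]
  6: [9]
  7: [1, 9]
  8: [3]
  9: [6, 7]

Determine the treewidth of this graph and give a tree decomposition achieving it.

Every bag has size at most 2, so the width is 2 − 1 = 1 and tw(G) ≤ 1. G has an edge, so its treewidth is at least 1. Hence tw(G) = 1 exactly.

Treewidth 1.
One such decomposition:
Bags: B1 = {3, 8}  B2 = {3, 4}  B3 = {4, 5}  B4 = {2, 5}  B5 = {1, 2}  B6 = {1, 7}  B7 = {7, 9}  B8 = {6, 9}
Tree: B1–B2, B2–B3, B3–B4, B4–B5, B5–B6, B6–B7, B7–B8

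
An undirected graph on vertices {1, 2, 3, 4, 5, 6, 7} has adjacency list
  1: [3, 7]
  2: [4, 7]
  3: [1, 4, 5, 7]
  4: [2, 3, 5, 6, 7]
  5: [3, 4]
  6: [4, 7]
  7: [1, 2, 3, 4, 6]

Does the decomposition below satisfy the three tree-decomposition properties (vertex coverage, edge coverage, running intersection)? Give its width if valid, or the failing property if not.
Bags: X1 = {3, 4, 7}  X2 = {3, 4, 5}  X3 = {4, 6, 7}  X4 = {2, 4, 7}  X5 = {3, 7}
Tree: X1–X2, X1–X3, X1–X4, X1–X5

A tree decomposition must satisfy three properties: every vertex lies in some bag; for every edge, both endpoints lie together in some bag; and for every vertex, the bags containing it form a connected subtree. Here vertex 1 appears in no bag, so the decomposition is invalid.

No — vertex 1 appears in no bag.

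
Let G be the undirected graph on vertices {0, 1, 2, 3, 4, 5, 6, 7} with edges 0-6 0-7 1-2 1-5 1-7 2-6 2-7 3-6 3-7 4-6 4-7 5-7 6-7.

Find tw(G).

A width-2 tree decomposition is:
Bags: B1 = {3, 6, 7}  B2 = {0, 6, 7}  B3 = {2, 6, 7}  B4 = {1, 2, 7}  B5 = {4, 6, 7}  B6 = {1, 5, 7}
Tree: B1–B2, B1–B3, B3–B4, B3–B5, B4–B6
Every bag has size at most 3, so the width is 3 − 1 = 2 and tw(G) ≤ 2. For the lower bound, the 3 vertices {1, 2, 7} are pairwise adjacent, and any tree decomposition puts a clique entirely inside one bag — forcing width ≥ 2. Combining the bounds, tw(G) = 2.

2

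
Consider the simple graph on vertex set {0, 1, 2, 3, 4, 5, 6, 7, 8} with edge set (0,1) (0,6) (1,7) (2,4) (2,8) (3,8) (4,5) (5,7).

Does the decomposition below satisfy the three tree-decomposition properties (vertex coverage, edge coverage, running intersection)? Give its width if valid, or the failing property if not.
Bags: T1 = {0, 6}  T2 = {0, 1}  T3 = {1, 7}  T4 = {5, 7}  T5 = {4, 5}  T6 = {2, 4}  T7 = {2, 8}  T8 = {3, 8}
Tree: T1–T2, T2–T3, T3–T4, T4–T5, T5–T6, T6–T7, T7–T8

Vertex coverage: the bags together contain {0, 1, 2, 3, 4, 5, 6, 7, 8}, the full vertex set. Edge coverage: each edge of G has both endpoints in at least one bag. Running intersection: for every vertex, the bags containing it form a connected subtree. All three properties hold, so this is a valid tree decomposition of width max|bag| − 1 = 1, and hence tw(G) ≤ 1.

Yes; width 1.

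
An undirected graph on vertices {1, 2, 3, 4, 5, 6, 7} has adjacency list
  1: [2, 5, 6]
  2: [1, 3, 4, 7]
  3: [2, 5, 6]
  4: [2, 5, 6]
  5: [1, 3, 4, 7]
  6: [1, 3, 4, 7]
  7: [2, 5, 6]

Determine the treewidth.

A width-3 tree decomposition is:
Bags: B1 = {2, 4, 5, 6}  B2 = {2, 3, 5, 6}  B3 = {2, 5, 6, 7}  B4 = {1, 2, 5, 6}
Tree: B1–B2, B2–B3, B3–B4
Every bag has size at most 4, so the width is 4 − 1 = 3 and tw(G) ≤ 3. For the lower bound: the 4 vertex sets {4,6}, {3,5}, {2}, {7} are disjoint, each induces a connected subgraph, and every pair is joined by at least one edge of G. Contracting each set to a single vertex therefore yields K_{4} as a minor, and since treewidth is minor-monotone, tw(G) ≥ tw(K_{4}) = 3. Combining the bounds, tw(G) = 3.

3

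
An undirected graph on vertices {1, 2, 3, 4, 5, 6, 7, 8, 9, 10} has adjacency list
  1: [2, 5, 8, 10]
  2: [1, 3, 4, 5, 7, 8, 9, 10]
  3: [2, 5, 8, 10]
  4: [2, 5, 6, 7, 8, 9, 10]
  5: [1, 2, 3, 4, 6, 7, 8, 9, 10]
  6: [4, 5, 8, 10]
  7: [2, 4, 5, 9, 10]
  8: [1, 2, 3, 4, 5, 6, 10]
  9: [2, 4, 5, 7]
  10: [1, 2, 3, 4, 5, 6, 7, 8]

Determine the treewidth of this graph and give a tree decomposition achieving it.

Treewidth 4.
One such decomposition:
Bags: B1 = {2, 3, 5, 8, 10}  B2 = {2, 4, 5, 8, 10}  B3 = {2, 4, 5, 7, 10}  B4 = {1, 2, 5, 8, 10}  B5 = {2, 4, 5, 7, 9}  B6 = {4, 5, 6, 8, 10}
Tree: B1–B2, B2–B3, B2–B4, B3–B5, B2–B6

Each bag holds 5 vertices, so the decomposition has width 4, which upper-bounds the treewidth. Conversely, {2, 4, 5, 7, 9} is a clique of size 5, and the vertices of any clique must share a bag in every tree decomposition; so some bag has ≥ 5 vertices and tw(G) ≥ 4. Hence tw(G) = 4 exactly.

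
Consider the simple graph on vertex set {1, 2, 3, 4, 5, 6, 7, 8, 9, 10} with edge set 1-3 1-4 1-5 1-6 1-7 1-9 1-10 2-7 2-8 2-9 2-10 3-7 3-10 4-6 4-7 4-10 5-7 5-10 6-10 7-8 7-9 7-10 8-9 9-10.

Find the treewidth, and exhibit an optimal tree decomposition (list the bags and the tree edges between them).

Each bag holds 4 vertices, so the decomposition has width 3, which upper-bounds the treewidth. Conversely, {1, 4, 6, 10} is a clique of size 4, and the vertices of any clique must share a bag in every tree decomposition; so some bag has ≥ 4 vertices and tw(G) ≥ 3. Hence tw(G) = 3 exactly.

Treewidth 3.
Bags: B1 = {1, 3, 7, 10}  B2 = {1, 4, 7, 10}  B3 = {1, 7, 9, 10}  B4 = {1, 5, 7, 10}  B5 = {1, 4, 6, 10}  B6 = {2, 7, 9, 10}  B7 = {2, 7, 8, 9}
Tree: B1–B2, B1–B3, B1–B4, B2–B5, B3–B6, B6–B7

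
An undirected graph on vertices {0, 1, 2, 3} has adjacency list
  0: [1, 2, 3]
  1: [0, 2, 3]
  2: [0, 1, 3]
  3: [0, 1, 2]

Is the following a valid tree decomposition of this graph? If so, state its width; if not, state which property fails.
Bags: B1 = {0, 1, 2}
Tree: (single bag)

No — vertex 3 appears in no bag.

A tree decomposition must satisfy three properties: every vertex lies in some bag; for every edge, both endpoints lie together in some bag; and for every vertex, the bags containing it form a connected subtree. Here vertex 3 appears in no bag, so the decomposition is invalid.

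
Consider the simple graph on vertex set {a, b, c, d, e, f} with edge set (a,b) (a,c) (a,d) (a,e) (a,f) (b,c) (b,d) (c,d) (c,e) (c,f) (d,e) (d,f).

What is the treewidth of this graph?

A width-3 tree decomposition is:
Bags: B1 = {a, c, d, f}  B2 = {a, c, d, e}  B3 = {a, b, c, d}
Tree: B1–B2, B1–B3
Each bag holds 4 vertices, so the decomposition has width 3, which upper-bounds the treewidth. Conversely, {a, c, d, e} is a clique of size 4, and the vertices of any clique must share a bag in every tree decomposition; so some bag has ≥ 4 vertices and tw(G) ≥ 3. Combining the bounds, tw(G) = 3.

3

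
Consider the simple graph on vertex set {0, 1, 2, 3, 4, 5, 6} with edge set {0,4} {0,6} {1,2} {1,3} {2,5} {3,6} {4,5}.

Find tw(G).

A width-2 tree decomposition is:
Bags: B1 = {0, 4, 6}  B2 = {3, 4, 6}  B3 = {1, 3, 4}  B4 = {1, 2, 4}  B5 = {2, 4, 5}
Tree: B1–B2, B2–B3, B3–B4, B4–B5
Every bag has size at most 3, so the width is 3 − 1 = 2 and tw(G) ≤ 2. Since 4–0–6–3–1–2–5–4 is a cycle in G, G is not acyclic. Forests are exactly the graphs of treewidth ≤ 1, so tw(G) ≥ 2. Hence tw(G) = 2 exactly.

2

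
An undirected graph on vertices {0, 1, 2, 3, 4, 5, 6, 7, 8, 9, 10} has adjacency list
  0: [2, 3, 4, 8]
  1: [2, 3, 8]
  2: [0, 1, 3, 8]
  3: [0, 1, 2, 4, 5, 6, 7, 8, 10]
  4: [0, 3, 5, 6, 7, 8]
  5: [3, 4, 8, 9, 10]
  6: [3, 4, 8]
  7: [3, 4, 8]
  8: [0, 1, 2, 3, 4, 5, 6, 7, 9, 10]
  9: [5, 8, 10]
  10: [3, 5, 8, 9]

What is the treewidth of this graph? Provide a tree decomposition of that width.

Treewidth 3.
One optimal decomposition is:
Bags: B1 = {3, 4, 5, 8}  B2 = {0, 3, 4, 8}  B3 = {3, 5, 8, 10}  B4 = {3, 4, 6, 8}  B5 = {0, 2, 3, 8}  B6 = {3, 4, 7, 8}  B7 = {1, 2, 3, 8}  B8 = {5, 8, 9, 10}
Tree: B1–B2, B1–B3, B1–B4, B2–B5, B1–B6, B5–B7, B3–B8

The largest bag has 4 vertices, giving width 3; this decomposition certifies tw(G) ≤ 3. Conversely, {5, 8, 9, 10} is a clique of size 4, and the vertices of any clique must share a bag in every tree decomposition; so some bag has ≥ 4 vertices and tw(G) ≥ 3. The upper and lower bounds meet at 3, so that is the treewidth.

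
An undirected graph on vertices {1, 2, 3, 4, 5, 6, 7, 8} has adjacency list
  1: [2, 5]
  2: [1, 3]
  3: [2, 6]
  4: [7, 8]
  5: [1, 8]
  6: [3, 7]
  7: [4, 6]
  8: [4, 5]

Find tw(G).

2

A width-2 tree decomposition is:
Bags: B1 = {1, 5, 8}  B2 = {1, 2, 8}  B3 = {2, 3, 8}  B4 = {3, 6, 8}  B5 = {6, 7, 8}  B6 = {4, 7, 8}
Tree: B1–B2, B2–B3, B3–B4, B4–B5, B5–B6
Every bag has size at most 3, so the width is 3 − 1 = 2 and tw(G) ≤ 2. For the lower bound, G contains the cycle 8–5–1–2–3–6–7–4–8, so G is not a forest; only forests have treewidth ≤ 1, hence tw(G) ≥ 2. The upper and lower bounds meet at 2, so that is the treewidth.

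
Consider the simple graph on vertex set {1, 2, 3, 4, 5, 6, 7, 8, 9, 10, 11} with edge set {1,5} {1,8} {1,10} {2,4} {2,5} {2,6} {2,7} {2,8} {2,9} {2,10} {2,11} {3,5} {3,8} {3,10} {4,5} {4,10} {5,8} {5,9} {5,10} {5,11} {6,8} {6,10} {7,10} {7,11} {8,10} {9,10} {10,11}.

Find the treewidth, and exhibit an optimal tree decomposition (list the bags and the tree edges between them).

Treewidth 3.
One such decomposition:
Bags: B1 = {2, 5, 8, 10}  B2 = {2, 5, 10, 11}  B3 = {2, 7, 10, 11}  B4 = {3, 5, 8, 10}  B5 = {1, 5, 8, 10}  B6 = {2, 5, 9, 10}  B7 = {2, 6, 8, 10}  B8 = {2, 4, 5, 10}
Tree: B1–B2, B2–B3, B1–B4, B4–B5, B2–B6, B1–B7, B1–B8

The largest bag has 4 vertices, giving width 3; this decomposition certifies tw(G) ≤ 3. On the other hand G contains the 4-clique {1, 5, 8, 10}. A clique must lie in a single bag of any decomposition, so no decomposition can have width below 3. Hence tw(G) = 3 exactly.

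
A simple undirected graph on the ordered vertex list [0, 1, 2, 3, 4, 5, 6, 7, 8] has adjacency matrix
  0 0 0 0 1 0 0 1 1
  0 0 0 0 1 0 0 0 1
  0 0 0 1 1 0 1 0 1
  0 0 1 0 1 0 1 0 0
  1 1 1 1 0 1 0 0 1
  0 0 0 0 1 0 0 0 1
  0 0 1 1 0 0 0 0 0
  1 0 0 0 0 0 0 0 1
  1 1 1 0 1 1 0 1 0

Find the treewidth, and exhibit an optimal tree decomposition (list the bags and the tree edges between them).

The largest bag has 3 vertices, giving width 2; this decomposition certifies tw(G) ≤ 2. Conversely, {0, 4, 8} is a clique of size 3, and the vertices of any clique must share a bag in every tree decomposition; so some bag has ≥ 3 vertices and tw(G) ≥ 2. Hence tw(G) = 2 exactly.

Treewidth 2.
Bags: B1 = {0, 4, 8}  B2 = {1, 4, 8}  B3 = {2, 4, 8}  B4 = {0, 7, 8}  B5 = {2, 3, 4}  B6 = {4, 5, 8}  B7 = {2, 3, 6}
Tree: B1–B2, B1–B3, B1–B4, B3–B5, B1–B6, B5–B7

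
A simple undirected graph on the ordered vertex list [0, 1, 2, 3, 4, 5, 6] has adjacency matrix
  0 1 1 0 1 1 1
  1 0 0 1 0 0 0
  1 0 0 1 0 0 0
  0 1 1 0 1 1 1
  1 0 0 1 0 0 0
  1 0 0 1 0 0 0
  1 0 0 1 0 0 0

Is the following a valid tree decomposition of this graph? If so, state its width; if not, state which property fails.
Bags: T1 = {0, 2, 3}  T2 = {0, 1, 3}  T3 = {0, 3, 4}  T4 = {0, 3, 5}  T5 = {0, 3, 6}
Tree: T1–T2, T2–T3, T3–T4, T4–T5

Every vertex of G appears in some bag (union = {0, 1, 2, 3, 4, 5, 6}); every edge is covered by a bag; and for each vertex v the set of bags containing v is connected in the bag tree. The decomposition is therefore valid. The largest bag has 3 vertices, so the width is 2.

Yes; width 2.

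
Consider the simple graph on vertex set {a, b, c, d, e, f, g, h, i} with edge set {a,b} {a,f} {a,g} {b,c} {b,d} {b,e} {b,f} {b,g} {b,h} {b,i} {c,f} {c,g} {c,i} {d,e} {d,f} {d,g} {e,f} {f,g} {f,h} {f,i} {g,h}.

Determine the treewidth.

3

A width-3 tree decomposition is:
Bags: B1 = {b, d, f, g}  B2 = {b, d, e, f}  B3 = {b, c, f, g}  B4 = {b, c, f, i}  B5 = {a, b, f, g}  B6 = {b, f, g, h}
Tree: B1–B2, B1–B3, B3–B4, B1–B5, B1–B6
The largest bag has 4 vertices, giving width 3; this decomposition certifies tw(G) ≤ 3. For the lower bound, the 4 vertices {b, d, f, g} are pairwise adjacent, and any tree decomposition puts a clique entirely inside one bag — forcing width ≥ 3. Therefore the treewidth is 3.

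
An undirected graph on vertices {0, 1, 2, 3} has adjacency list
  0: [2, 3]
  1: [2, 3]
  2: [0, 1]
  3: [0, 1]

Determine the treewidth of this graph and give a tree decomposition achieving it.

Treewidth 2.
One such decomposition:
Bags: B1 = {0, 1, 3}  B2 = {0, 1, 2}
Tree: B1–B2

The largest bag has 3 vertices, giving width 2; this decomposition certifies tw(G) ≤ 2. For the lower bound, G contains the cycle 1–3–0–2–1, so G is not a forest; only forests have treewidth ≤ 1, hence tw(G) ≥ 2. The upper and lower bounds meet at 2, so that is the treewidth.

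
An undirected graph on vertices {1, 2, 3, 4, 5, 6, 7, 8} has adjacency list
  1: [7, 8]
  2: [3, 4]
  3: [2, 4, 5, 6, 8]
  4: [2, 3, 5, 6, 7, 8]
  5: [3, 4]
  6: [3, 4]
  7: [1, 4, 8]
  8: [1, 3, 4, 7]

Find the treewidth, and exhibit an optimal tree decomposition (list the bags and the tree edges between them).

The largest bag has 3 vertices, giving width 2; this decomposition certifies tw(G) ≤ 2. For the lower bound, the 3 vertices {1, 7, 8} are pairwise adjacent, and any tree decomposition puts a clique entirely inside one bag — forcing width ≥ 2. Combining the bounds, tw(G) = 2.

Treewidth 2.
One such decomposition:
Bags: B1 = {3, 4, 8}  B2 = {2, 3, 4}  B3 = {4, 7, 8}  B4 = {1, 7, 8}  B5 = {3, 4, 5}  B6 = {3, 4, 6}
Tree: B1–B2, B1–B3, B3–B4, B2–B5, B2–B6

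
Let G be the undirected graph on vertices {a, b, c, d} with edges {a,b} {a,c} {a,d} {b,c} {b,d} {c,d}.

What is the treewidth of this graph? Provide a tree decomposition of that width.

Treewidth 3.
One optimal decomposition is:
Bags: B1 = {a, b, c, d}
Tree: (single bag)

A single bag containing all 4 vertices is trivially a valid decomposition of width 3. Conversely, {a, b, c, d} is a clique of size 4, and the vertices of any clique must share a bag in every tree decomposition; so some bag has ≥ 4 vertices and tw(G) ≥ 3. Combining the bounds, tw(G) = 3.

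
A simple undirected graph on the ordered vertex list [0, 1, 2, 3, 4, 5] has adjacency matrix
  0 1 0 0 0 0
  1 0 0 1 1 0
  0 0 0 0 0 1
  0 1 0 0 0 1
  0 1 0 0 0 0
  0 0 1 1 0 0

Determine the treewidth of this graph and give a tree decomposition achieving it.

Every bag has size at most 2, so the width is 2 − 1 = 1 and tw(G) ≤ 1. Since G has at least one edge (e.g. 1–0), it is not an edgeless graph, so tw(G) ≥ 1. Hence tw(G) = 1 exactly.

Treewidth 1.
Bags: B1 = {0, 1}  B2 = {1, 3}  B3 = {1, 4}  B4 = {3, 5}  B5 = {2, 5}
Tree: B1–B2, B2–B3, B2–B4, B4–B5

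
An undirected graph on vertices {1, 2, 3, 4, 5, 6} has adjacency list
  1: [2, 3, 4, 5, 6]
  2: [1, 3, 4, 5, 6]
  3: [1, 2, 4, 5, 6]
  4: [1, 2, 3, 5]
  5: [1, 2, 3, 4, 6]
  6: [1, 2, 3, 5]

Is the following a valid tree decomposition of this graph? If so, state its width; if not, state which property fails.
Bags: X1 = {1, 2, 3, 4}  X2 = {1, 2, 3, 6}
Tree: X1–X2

No — vertex 5 appears in no bag.

A tree decomposition must satisfy three properties: every vertex lies in some bag; for every edge, both endpoints lie together in some bag; and for every vertex, the bags containing it form a connected subtree. Here vertex 5 appears in no bag, so the decomposition is invalid.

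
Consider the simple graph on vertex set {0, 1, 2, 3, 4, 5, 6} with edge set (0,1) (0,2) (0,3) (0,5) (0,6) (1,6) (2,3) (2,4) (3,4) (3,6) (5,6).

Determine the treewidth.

A width-2 tree decomposition is:
Bags: B1 = {0, 3, 6}  B2 = {0, 2, 3}  B3 = {0, 5, 6}  B4 = {2, 3, 4}  B5 = {0, 1, 6}
Tree: B1–B2, B1–B3, B2–B4, B3–B5
Every bag has size at most 3, so the width is 3 − 1 = 2 and tw(G) ≤ 2. Conversely, {0, 2, 3} is a clique of size 3, and the vertices of any clique must share a bag in every tree decomposition; so some bag has ≥ 3 vertices and tw(G) ≥ 2. Therefore the treewidth is 2.

2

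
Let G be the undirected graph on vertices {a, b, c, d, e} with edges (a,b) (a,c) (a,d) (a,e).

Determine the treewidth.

1

A width-1 tree decomposition is:
Bags: B1 = {a, e}  B2 = {a, d}  B3 = {a, b}  B4 = {a, c}
Tree: B1–B2, B1–B3, B3–B4
Every bag has size at most 2, so the width is 2 − 1 = 1 and tw(G) ≤ 1. G has an edge, so its treewidth is at least 1. Combining the bounds, tw(G) = 1.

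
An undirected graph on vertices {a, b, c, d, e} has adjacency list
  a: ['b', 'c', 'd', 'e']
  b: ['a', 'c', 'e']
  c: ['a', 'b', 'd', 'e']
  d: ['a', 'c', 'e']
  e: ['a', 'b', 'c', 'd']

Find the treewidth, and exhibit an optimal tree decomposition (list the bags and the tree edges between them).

Treewidth 3.
One such decomposition:
Bags: B1 = {a, b, c, e}  B2 = {a, c, d, e}
Tree: B1–B2

Each bag holds 4 vertices, so the decomposition has width 3, which upper-bounds the treewidth. For the lower bound, the 4 vertices {a, c, d, e} are pairwise adjacent, and any tree decomposition puts a clique entirely inside one bag — forcing width ≥ 3. Therefore the treewidth is 3.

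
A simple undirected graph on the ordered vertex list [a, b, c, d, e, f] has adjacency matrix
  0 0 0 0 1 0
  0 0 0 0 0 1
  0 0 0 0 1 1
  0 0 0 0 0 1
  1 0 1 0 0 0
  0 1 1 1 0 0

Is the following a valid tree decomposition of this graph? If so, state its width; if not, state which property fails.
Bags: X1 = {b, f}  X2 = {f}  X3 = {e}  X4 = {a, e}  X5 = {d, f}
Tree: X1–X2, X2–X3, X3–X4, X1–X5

A tree decomposition must satisfy three properties: every vertex lies in some bag; for every edge, both endpoints lie together in some bag; and for every vertex, the bags containing it form a connected subtree. Here vertex c appears in no bag, so the decomposition is invalid.

No — vertex c appears in no bag.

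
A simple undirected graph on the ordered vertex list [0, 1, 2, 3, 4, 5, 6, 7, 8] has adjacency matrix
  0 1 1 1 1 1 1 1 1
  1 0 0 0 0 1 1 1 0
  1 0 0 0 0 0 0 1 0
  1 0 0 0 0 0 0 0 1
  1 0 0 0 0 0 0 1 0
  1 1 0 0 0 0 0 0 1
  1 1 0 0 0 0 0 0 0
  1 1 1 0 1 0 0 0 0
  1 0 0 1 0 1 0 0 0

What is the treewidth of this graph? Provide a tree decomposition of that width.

Each bag holds 3 vertices, so the decomposition has width 2, which upper-bounds the treewidth. Conversely, {0, 1, 5} is a clique of size 3, and the vertices of any clique must share a bag in every tree decomposition; so some bag has ≥ 3 vertices and tw(G) ≥ 2. Therefore the treewidth is 2.

Treewidth 2.
Bags: B1 = {0, 1, 7}  B2 = {0, 1, 6}  B3 = {0, 1, 5}  B4 = {0, 2, 7}  B5 = {0, 4, 7}  B6 = {0, 5, 8}  B7 = {0, 3, 8}
Tree: B1–B2, B2–B3, B1–B4, B4–B5, B3–B6, B6–B7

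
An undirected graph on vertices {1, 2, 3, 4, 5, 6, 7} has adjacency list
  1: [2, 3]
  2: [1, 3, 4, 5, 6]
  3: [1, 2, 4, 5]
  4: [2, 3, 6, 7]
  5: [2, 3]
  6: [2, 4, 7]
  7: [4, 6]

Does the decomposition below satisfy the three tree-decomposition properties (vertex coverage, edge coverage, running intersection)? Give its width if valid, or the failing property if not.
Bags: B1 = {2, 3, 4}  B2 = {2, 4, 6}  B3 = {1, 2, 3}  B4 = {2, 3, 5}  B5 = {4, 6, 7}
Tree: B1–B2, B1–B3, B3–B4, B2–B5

Every vertex of G appears in some bag (union = {1, 2, 3, 4, 5, 6, 7}); every edge is covered by a bag; and for each vertex v the set of bags containing v is connected in the bag tree. The decomposition is therefore valid. The largest bag has 3 vertices, so the width is 2.

Yes; width 2.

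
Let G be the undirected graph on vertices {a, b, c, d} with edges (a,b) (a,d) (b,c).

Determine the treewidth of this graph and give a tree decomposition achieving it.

Every bag has size at most 2, so the width is 2 − 1 = 1 and tw(G) ≤ 1. Any graph with an edge has treewidth ≥ 1, and G has the edge c–b. Therefore the treewidth is 1.

Treewidth 1.
Bags: B1 = {b, c}  B2 = {a, b}  B3 = {a, d}
Tree: B1–B2, B2–B3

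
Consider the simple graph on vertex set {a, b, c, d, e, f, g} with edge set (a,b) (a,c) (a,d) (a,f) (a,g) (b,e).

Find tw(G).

A width-1 tree decomposition is:
Bags: B1 = {a, c}  B2 = {a, d}  B3 = {a, b}  B4 = {a, f}  B5 = {b, e}  B6 = {a, g}
Tree: B1–B2, B2–B3, B3–B4, B3–B5, B4–B6
Each bag holds 2 vertices, so the decomposition has width 1, which upper-bounds the treewidth. Since G has at least one edge (e.g. a–c), it is not an edgeless graph, so tw(G) ≥ 1. Hence tw(G) = 1 exactly.

1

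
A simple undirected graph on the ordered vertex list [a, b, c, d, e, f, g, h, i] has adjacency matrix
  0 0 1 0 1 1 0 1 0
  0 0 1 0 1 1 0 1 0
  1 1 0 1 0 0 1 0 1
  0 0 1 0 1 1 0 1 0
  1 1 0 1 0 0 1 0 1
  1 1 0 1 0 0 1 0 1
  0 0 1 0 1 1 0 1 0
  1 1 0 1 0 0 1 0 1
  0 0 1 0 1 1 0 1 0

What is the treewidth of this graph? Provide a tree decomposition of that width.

Treewidth 4.
Bags: B1 = {a, c, e, f, h}  B2 = {c, e, f, h, i}  B3 = {b, c, e, f, h}  B4 = {c, d, e, f, h}  B5 = {c, e, f, g, h}
Tree: B1–B2, B2–B3, B3–B4, B4–B5

Each bag holds 5 vertices, so the decomposition has width 4, which upper-bounds the treewidth. For the lower bound: the 5 vertex sets {a,e}, {h,i}, {b,c}, {f}, {d} are disjoint, each induces a connected subgraph, and every pair is joined by at least one edge of G. Contracting each set to a single vertex therefore yields K_{5} as a minor, and since treewidth is minor-monotone, tw(G) ≥ tw(K_{5}) = 4. Therefore the treewidth is 4.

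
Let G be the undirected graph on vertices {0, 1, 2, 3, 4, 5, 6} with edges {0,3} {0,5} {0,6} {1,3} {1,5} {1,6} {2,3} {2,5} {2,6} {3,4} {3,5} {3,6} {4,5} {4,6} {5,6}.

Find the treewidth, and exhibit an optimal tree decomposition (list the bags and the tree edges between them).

Each bag holds 4 vertices, so the decomposition has width 3, which upper-bounds the treewidth. Conversely, {0, 3, 5, 6} is a clique of size 4, and the vertices of any clique must share a bag in every tree decomposition; so some bag has ≥ 4 vertices and tw(G) ≥ 3. Hence tw(G) = 3 exactly.

Treewidth 3.
One such decomposition:
Bags: B1 = {0, 3, 5, 6}  B2 = {2, 3, 5, 6}  B3 = {3, 4, 5, 6}  B4 = {1, 3, 5, 6}
Tree: B1–B2, B2–B3, B3–B4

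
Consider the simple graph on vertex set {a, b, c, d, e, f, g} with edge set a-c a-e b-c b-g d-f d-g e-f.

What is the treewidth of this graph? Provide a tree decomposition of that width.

Each bag holds 3 vertices, so the decomposition has width 2, which upper-bounds the treewidth. For the lower bound, G contains the cycle e–a–c–b–g–d–f–e, so G is not a forest; only forests have treewidth ≤ 1, hence tw(G) ≥ 2. Combining the bounds, tw(G) = 2.

Treewidth 2.
One optimal decomposition is:
Bags: B1 = {a, c, e}  B2 = {b, c, e}  B3 = {b, e, g}  B4 = {d, e, g}  B5 = {d, e, f}
Tree: B1–B2, B2–B3, B3–B4, B4–B5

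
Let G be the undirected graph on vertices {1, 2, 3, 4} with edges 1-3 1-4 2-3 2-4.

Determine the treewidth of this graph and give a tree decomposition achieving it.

Every bag has size at most 3, so the width is 3 − 1 = 2 and tw(G) ≤ 2. Since 2–4–1–3–2 is a cycle in G, G is not acyclic. Forests are exactly the graphs of treewidth ≤ 1, so tw(G) ≥ 2. Therefore the treewidth is 2.

Treewidth 2.
Bags: B1 = {1, 2, 4}  B2 = {1, 2, 3}
Tree: B1–B2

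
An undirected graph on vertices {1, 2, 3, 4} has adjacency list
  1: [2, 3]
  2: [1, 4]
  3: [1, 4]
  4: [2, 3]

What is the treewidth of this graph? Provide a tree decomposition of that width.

Treewidth 2.
One such decomposition:
Bags: B1 = {1, 2, 3}  B2 = {2, 3, 4}
Tree: B1–B2

The largest bag has 3 vertices, giving width 2; this decomposition certifies tw(G) ≤ 2. Since 3–1–2–4–3 is a cycle in G, G is not acyclic. Forests are exactly the graphs of treewidth ≤ 1, so tw(G) ≥ 2. Therefore the treewidth is 2.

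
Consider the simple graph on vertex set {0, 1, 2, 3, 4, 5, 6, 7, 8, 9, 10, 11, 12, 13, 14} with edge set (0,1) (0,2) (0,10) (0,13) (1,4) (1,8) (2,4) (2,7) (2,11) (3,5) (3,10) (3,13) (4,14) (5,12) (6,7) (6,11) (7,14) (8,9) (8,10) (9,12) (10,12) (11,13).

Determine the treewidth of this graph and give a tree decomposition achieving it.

Treewidth 3.
One optimal decomposition is:
Bags: B1 = {6, 7, 11, 14}  B2 = {2, 7, 11, 14}  B3 = {2, 4, 11, 14}  B4 = {2, 4, 11, 13}  B5 = {0, 2, 4, 13}  B6 = {0, 1, 4, 13}  B7 = {0, 1, 3, 13}  B8 = {0, 1, 3, 10}  B9 = {1, 3, 8, 10}  B10 = {3, 5, 8, 10}  B11 = {5, 8, 10, 12}  B12 = {5, 8, 9, 12}
Tree: B1–B2, B2–B3, B3–B4, B4–B5, B5–B6, B6–B7, B7–B8, B8–B9, B9–B10, B10–B11, B11–B12

Every bag has size at most 4, so the width is 4 − 1 = 3 and tw(G) ≤ 3. For the lower bound: the 4 vertex sets {6,7,14}, {11}, {2}, {0,1,4,13} are disjoint, each induces a connected subgraph, and every pair is joined by at least one edge of G. Contracting each set to a single vertex therefore yields K_{4} as a minor, and since treewidth is minor-monotone, tw(G) ≥ tw(K_{4}) = 3. Hence tw(G) = 3 exactly.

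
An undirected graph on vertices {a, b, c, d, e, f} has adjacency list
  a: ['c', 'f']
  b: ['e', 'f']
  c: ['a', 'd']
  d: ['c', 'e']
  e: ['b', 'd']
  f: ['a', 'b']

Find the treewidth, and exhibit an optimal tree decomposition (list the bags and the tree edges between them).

Every bag has size at most 3, so the width is 3 − 1 = 2 and tw(G) ≤ 2. Since a–c–d–e–b–f–a is a cycle in G, G is not acyclic. Forests are exactly the graphs of treewidth ≤ 1, so tw(G) ≥ 2. Hence tw(G) = 2 exactly.

Treewidth 2.
One such decomposition:
Bags: B1 = {a, c, d}  B2 = {a, d, e}  B3 = {a, b, e}  B4 = {a, b, f}
Tree: B1–B2, B2–B3, B3–B4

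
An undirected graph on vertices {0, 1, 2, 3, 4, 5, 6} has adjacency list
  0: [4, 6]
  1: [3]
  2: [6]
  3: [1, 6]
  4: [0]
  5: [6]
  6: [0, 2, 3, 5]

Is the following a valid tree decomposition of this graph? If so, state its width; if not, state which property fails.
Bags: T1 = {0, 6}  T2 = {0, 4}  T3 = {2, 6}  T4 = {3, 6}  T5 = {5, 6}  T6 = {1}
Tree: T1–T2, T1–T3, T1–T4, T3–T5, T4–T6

A tree decomposition must satisfy three properties: every vertex lies in some bag; for every edge, both endpoints lie together in some bag; and for every vertex, the bags containing it form a connected subtree. Here edge (3,1) lies in no bag, so the decomposition is invalid.

No — edge (3,1) lies in no bag.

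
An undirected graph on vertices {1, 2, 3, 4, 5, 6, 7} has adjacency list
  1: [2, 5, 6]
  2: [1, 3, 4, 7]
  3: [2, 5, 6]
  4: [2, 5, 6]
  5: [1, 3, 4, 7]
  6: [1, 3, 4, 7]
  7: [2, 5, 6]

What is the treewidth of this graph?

3

A width-3 tree decomposition is:
Bags: B1 = {1, 2, 5, 6}  B2 = {2, 4, 5, 6}  B3 = {2, 5, 6, 7}  B4 = {2, 3, 5, 6}
Tree: B1–B2, B2–B3, B3–B4
Each bag holds 4 vertices, so the decomposition has width 3, which upper-bounds the treewidth. For the lower bound: the 4 vertex sets {1,6}, {2,4}, {5}, {7} are disjoint, each induces a connected subgraph, and every pair is joined by at least one edge of G. Contracting each set to a single vertex therefore yields K_{4} as a minor, and since treewidth is minor-monotone, tw(G) ≥ tw(K_{4}) = 3. Therefore the treewidth is 3.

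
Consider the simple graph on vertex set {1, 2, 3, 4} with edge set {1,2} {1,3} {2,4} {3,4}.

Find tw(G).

A width-2 tree decomposition is:
Bags: B1 = {1, 2, 4}  B2 = {1, 3, 4}
Tree: B1–B2
Each bag holds 3 vertices, so the decomposition has width 2, which upper-bounds the treewidth. For the lower bound, G contains the cycle 4–2–1–3–4, so G is not a forest; only forests have treewidth ≤ 1, hence tw(G) ≥ 2. Combining the bounds, tw(G) = 2.

2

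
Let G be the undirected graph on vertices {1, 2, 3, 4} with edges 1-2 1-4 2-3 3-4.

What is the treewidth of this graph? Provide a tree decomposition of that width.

Treewidth 2.
One such decomposition:
Bags: B1 = {1, 3, 4}  B2 = {1, 2, 3}
Tree: B1–B2

The largest bag has 3 vertices, giving width 2; this decomposition certifies tw(G) ≤ 2. For the lower bound, G contains the cycle 3–4–1–2–3, so G is not a forest; only forests have treewidth ≤ 1, hence tw(G) ≥ 2. Combining the bounds, tw(G) = 2.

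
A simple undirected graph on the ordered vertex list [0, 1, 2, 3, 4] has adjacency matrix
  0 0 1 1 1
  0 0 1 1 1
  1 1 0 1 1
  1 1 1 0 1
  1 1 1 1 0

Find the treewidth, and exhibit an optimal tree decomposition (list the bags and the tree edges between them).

Each bag holds 4 vertices, so the decomposition has width 3, which upper-bounds the treewidth. Conversely, {0, 2, 3, 4} is a clique of size 4, and the vertices of any clique must share a bag in every tree decomposition; so some bag has ≥ 4 vertices and tw(G) ≥ 3. Hence tw(G) = 3 exactly.

Treewidth 3.
One optimal decomposition is:
Bags: B1 = {1, 2, 3, 4}  B2 = {0, 2, 3, 4}
Tree: B1–B2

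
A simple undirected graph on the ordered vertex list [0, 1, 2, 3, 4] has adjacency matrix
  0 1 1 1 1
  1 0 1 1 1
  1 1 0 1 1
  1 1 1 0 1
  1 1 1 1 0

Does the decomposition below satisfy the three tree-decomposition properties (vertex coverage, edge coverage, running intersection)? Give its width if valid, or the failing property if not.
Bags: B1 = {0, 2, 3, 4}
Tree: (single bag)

No — vertex 1 appears in no bag.

A tree decomposition must satisfy three properties: every vertex lies in some bag; for every edge, both endpoints lie together in some bag; and for every vertex, the bags containing it form a connected subtree. Here vertex 1 appears in no bag, so the decomposition is invalid.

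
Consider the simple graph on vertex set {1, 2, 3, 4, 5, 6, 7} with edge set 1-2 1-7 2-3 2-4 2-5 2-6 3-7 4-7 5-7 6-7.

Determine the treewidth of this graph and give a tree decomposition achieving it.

Treewidth 2.
Bags: B1 = {1, 2, 7}  B2 = {2, 6, 7}  B3 = {2, 5, 7}  B4 = {2, 3, 7}  B5 = {2, 4, 7}
Tree: B1–B2, B2–B3, B3–B4, B4–B5

The largest bag has 3 vertices, giving width 2; this decomposition certifies tw(G) ≤ 2. For the lower bound, G contains the cycle 7–1–2–6–7, so G is not a forest; only forests have treewidth ≤ 1, hence tw(G) ≥ 2. Combining the bounds, tw(G) = 2.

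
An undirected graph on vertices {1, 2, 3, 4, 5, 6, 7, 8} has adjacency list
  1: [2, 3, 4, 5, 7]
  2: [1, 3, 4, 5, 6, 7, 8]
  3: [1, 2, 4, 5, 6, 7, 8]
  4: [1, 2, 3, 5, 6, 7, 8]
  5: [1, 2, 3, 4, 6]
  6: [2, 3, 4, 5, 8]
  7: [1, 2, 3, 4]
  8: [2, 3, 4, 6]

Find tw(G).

A width-4 tree decomposition is:
Bags: B1 = {2, 3, 4, 5, 6}  B2 = {1, 2, 3, 4, 5}  B3 = {1, 2, 3, 4, 7}  B4 = {2, 3, 4, 6, 8}
Tree: B1–B2, B2–B3, B1–B4
Every bag has size at most 5, so the width is 5 − 1 = 4 and tw(G) ≤ 4. On the other hand G contains the 5-clique {2, 3, 4, 6, 8}. A clique must lie in a single bag of any decomposition, so no decomposition can have width below 4. Therefore the treewidth is 4.

4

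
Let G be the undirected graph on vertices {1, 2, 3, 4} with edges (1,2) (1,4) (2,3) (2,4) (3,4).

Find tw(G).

A width-2 tree decomposition is:
Bags: B1 = {1, 2, 4}  B2 = {2, 3, 4}
Tree: B1–B2
Each bag holds 3 vertices, so the decomposition has width 2, which upper-bounds the treewidth. Conversely, {1, 2, 4} is a clique of size 3, and the vertices of any clique must share a bag in every tree decomposition; so some bag has ≥ 3 vertices and tw(G) ≥ 2. Therefore the treewidth is 2.

2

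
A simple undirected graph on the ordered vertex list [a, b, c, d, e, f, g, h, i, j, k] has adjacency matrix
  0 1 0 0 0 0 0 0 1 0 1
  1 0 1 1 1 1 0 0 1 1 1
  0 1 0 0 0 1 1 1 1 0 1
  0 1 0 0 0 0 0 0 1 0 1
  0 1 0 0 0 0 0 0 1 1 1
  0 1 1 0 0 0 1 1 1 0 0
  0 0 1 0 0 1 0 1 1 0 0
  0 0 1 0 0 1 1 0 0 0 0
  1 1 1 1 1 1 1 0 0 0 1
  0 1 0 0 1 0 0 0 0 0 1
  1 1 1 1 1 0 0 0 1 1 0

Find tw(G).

A width-3 tree decomposition is:
Bags: B1 = {b, c, i, k}  B2 = {b, e, i, k}  B3 = {a, b, i, k}  B4 = {b, c, f, i}  B5 = {b, e, j, k}  B6 = {b, d, i, k}  B7 = {c, f, g, i}  B8 = {c, f, g, h}
Tree: B1–B2, B1–B3, B1–B4, B2–B5, B1–B6, B4–B7, B7–B8
The largest bag has 4 vertices, giving width 3; this decomposition certifies tw(G) ≤ 3. On the other hand G contains the 4-clique {c, f, g, h}. A clique must lie in a single bag of any decomposition, so no decomposition can have width below 3. Combining the bounds, tw(G) = 3.

3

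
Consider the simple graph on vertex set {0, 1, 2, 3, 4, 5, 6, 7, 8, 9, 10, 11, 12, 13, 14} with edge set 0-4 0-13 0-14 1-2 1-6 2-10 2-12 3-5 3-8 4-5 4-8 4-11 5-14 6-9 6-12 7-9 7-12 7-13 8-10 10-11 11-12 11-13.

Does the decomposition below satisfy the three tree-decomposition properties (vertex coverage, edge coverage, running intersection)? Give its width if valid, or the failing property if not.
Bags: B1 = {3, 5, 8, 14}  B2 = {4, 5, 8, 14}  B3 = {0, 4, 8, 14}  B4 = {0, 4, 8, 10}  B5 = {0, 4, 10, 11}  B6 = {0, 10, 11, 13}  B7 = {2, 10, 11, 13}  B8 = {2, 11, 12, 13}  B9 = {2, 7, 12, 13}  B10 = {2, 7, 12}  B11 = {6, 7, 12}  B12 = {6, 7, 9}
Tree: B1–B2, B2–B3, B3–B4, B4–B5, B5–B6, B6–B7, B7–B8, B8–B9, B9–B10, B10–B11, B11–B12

A tree decomposition must satisfy three properties: every vertex lies in some bag; for every edge, both endpoints lie together in some bag; and for every vertex, the bags containing it form a connected subtree. Here vertex 1 appears in no bag, so the decomposition is invalid.

No — vertex 1 appears in no bag.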